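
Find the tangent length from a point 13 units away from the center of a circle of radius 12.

The tangent, radius, and line from the external point to the center form a right triangle.
The right angle is where the tangent meets the radius.
By the Pythagorean theorem: tangent² + 12² = 13²
tangent² = 169 - 144 = 25
tangent = 5

5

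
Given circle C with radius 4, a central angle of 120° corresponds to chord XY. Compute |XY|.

Drop a perpendicular from the center to the chord, bisecting both the chord and the central angle.
Each half-chord = r sin(θ/2) = 4 sin(60°).
The full chord = 2 × 4 × sin(60°) = 4*sqrt(3).

4*sqrt(3)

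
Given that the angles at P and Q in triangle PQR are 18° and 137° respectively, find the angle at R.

angle R = 180 - 18 - 137 = 25 degrees.

25 degrees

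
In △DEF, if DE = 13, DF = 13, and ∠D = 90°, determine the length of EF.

By the law of cosines: EF^2 = DE^2 + DF^2 - 2*DE*DF*cos(D)
EF^2 = 13^2 + 13^2 - 2*13*13*cos(90°)
EF^2 = 169 + 169 - 338*(0)
EF^2 = 338
EF = 13*sqrt(2)

13*sqrt(2)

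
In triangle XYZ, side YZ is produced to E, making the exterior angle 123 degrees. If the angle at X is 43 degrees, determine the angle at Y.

By the exterior angle theorem: exterior angle = sum of remote interior angles.
123 = 43 + angle Y
angle Y = 123 - 43 = 80 degrees

80 degrees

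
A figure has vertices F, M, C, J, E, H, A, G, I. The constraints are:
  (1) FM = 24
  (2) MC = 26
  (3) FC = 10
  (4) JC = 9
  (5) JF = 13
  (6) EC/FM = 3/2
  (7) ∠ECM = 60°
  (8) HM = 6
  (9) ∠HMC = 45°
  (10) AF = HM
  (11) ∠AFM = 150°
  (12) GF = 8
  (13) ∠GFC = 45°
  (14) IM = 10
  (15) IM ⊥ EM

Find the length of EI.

From the given relations: EC = 3/2·FM = 3/2·24 = 36.
Step 1: By the law of cosines on triangle ECM: EM² = 36² + 26² − 2·36·26·cos(60°) = 1036, so EM ≈ 32.19.
Step 2: By the law of cosines on triangle EMI: EI² = 32.19² + 10² − 2·32.19·10·cos(90°) = 1136, so EI = 4·√71.

Therefore, the length of EI = 4·√71.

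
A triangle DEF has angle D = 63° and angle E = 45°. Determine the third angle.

By the triangle angle sum property, the three interior angles of any triangle add up to 180°.
We know angle D = 63° and angle E = 45°, so their sum is 108°.
Therefore angle F = 180° - 108° = 72°.

72 degrees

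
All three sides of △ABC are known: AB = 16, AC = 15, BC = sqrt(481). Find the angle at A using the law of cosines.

cos(A) = (16² + 15² - (sqrt(481))²) / (2 × 16 × 15) = 0, so A = arccos(0) = 90°.

90°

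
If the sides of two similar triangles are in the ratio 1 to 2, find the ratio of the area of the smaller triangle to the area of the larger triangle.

Area ratio = (side ratio)^2 = (1/2)^2 = 1:4.

1:4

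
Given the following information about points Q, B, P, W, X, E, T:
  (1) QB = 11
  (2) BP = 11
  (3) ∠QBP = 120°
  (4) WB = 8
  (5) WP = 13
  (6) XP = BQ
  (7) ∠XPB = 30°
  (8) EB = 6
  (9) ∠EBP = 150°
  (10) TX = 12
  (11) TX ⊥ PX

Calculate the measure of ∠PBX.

From the given relations: XP = BQ = 11.
Step 1: By the law of cosines on triangle BPX: BX² = 11² + 11² − 2·11·11·cos(30°) = 32.42, so BX ≈ 5.69.
Step 2: By the inverse law of cosines on triangle PBX: cos(∠PBX) = (11² + 5.69² − 11²) / (2·11·5.69) = 32.42/125.27 = 0.2588, so ∠PBX = 75°.

Therefore, the measure of angle ∠PBX = 75°.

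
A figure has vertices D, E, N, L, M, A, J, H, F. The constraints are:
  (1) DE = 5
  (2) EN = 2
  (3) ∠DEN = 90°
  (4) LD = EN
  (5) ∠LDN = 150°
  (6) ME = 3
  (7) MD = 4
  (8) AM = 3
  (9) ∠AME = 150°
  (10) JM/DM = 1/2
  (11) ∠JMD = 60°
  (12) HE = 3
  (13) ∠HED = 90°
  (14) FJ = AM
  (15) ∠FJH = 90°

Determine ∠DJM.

From the given relations: JM = 1/2·DM = 1/2·4 = 2.
Step 1: By the law of cosines on triangle JMD: JD² = 2² + 4² − 2·2·4·cos(60°) = 12, so JD = 2·√3.
Step 2: By the inverse law of cosines on triangle DJM: cos(∠DJM) = ((2·√3)² + 2² − 4²) / (2·2·√3·2) = 0/13.86 = 0, so ∠DJM = 90°.

Therefore, the measure of angle ∠DJM = 90°.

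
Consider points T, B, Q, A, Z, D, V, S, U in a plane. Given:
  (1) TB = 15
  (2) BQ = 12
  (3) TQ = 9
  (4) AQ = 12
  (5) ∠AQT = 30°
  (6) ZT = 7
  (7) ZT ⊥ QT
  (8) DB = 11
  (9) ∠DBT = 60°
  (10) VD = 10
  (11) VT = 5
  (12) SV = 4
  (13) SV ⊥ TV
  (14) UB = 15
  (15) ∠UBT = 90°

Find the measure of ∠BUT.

Step 1: By the law of cosines on triangle UBT: UT² = 15² + 15² − 2·15·15·cos(90°) = 450, so UT = 15·√2.
Step 2: By the inverse law of cosines on triangle BUT: cos(∠BUT) = (15² + (15·√2)² − 15²) / (2·15·15·√2) = 450/636.4 = 0.7071, so ∠BUT = 45°.

Therefore, the measure of angle ∠BUT = 45°.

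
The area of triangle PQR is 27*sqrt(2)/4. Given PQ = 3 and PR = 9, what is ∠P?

Area = (1/2) * a * b * sin(C)
sin(C) = 2 * Area / (a * b)
sin(C) = 2 * 27*sqrt(2)/4 / (3 * 9)
sin(C) = sqrt(2)/2
C = arcsin(sqrt(2)/2) = 45°
Since sin(180° - C) = sin(C), the obtuse angle 135° gives the same area, so C = 45° or C = 135°.

45° or 135°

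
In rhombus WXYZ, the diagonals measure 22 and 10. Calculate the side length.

The diagonals of a rhombus bisect each other at right angles.
Half-diagonals: 22/2 = 11 and 10/2 = 5
side = sqrt(11^2 + 5^2)
side = sqrt(121 + 25)
side = sqrt(146)

sqrt(146)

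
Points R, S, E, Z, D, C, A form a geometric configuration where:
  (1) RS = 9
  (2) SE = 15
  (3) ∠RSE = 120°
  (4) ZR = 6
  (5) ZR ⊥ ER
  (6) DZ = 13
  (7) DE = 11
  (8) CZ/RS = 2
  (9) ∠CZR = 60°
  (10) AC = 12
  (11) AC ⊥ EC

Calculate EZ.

Step 1: By the law of cosines on triangle ESR: ER² = 15² + 9² − 2·15·9·cos(120°) = 441, so ER = 21.
Step 2: By the law of cosines on triangle ERZ: EZ² = 21² + 6² − 2·21·6·cos(90°) = 477, so EZ = 3·√53.

Therefore, the length of EZ = 3·√53.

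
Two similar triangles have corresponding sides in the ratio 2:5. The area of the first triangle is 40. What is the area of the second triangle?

The ratio of areas of similar triangles = (side ratio)^2.
Side ratio = 2:5, so area ratio = 4:25.
Area of the second triangle / Area of the first triangle = 25/4
Area of the second triangle = 40 * 25/4 = 250

250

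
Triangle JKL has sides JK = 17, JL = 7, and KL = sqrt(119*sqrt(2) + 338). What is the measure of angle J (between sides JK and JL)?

By the inverse law of cosines: cos(J) = (JK² + JL² - KL²) / (2 × JK × JL)
cos(J) = (17² + 7² - (sqrt(119*sqrt(2) + 338))²) / (2 × 17 × 7)
cos(J) = (289 + 49 - (119*sqrt(2) + 338)) / 238
cos(J) = -sqrt(2)/2
J = arccos(-sqrt(2)/2) = 135°

135°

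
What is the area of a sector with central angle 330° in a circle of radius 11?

Sector area = πr² × θ/360
= π × 11² × 11/12
= π × 121 × 11/12
= 1331*pi/12

1331*pi/12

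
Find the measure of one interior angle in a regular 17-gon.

Each interior angle of a regular n-gon is (n - 2) * 180 / n.
For n = 17: (17 - 2) * 180 / 17 = 2700/17 = 2700/17 degrees.

2700/17 degrees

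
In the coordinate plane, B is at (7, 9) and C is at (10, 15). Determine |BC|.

The horizontal distance is |10 - 7| = 3 and the vertical distance is |15 - 9| = 6.
By the Pythagorean theorem, d = sqrt(3^2 + 6^2) = sqrt(45) = 3*sqrt(5).

3*sqrt(5)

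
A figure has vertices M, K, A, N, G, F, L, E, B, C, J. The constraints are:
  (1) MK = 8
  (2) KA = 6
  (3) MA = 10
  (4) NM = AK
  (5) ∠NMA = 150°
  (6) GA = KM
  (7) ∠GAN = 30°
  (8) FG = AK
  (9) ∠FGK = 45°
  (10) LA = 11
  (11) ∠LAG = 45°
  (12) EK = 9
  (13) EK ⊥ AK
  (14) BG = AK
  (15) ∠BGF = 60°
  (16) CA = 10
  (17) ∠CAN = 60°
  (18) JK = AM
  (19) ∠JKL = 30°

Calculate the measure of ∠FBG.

From the given relations: BG = AK = 6; FG = AK = 6.
Step 1: By the law of cosines on triangle BGF: BF² = 6² + 6² − 2·6·6·cos(60°) = 36, so BF = 6.
Step 2: By the inverse law of cosines on triangle FBG: cos(∠FBG) = (6² + 6² − 6²) / (2·6·6) = 36/72 = 0.5, so ∠FBG = 60°.

Therefore, the measure of angle ∠FBG = 60°.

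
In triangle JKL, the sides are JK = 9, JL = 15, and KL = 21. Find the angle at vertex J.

cos(J) = (9² + 15² - (21)²) / (2 × 9 × 15) = -1/2, so J = arccos(-1/2) = 120°.

120°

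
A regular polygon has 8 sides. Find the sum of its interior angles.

The sum of interior angles of an n-sided polygon is (n - 2) * 180.
For n = 8: (8 - 2) * 180 = 6 * 180 = 1080 degrees.

1080 degrees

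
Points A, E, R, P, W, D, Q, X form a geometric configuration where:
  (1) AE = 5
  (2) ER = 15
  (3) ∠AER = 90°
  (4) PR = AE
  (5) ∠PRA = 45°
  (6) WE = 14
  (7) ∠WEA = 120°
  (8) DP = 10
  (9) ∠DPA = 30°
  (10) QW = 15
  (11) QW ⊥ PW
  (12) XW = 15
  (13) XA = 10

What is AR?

Step 1: By the law of cosines on triangle AER: AR² = 5² + 15² − 2·5·15·cos(90°) = 250, so AR = 5·√10.

Therefore, the length of AR = 5·√10.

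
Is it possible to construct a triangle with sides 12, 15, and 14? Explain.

Check all three triangle inequalities:
12 + 15 = 27 > 14 ✓
12 + 14 = 26 > 15 ✓
15 + 14 = 29 > 12 ✓
All conditions hold, so these sides form a valid triangle.

Yes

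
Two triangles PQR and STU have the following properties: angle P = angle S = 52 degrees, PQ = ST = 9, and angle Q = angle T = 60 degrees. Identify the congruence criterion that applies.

Consider the given information: angle P = angle S = 52 degrees, PQ = ST = 9, and angle Q = angle T = 60 degrees
This is not AAS or HL: AAS requires two angles and a non-included side. HL only applies to right triangles with matching hypotenuse and leg.
The correct criterion is ASA. Two pairs of corresponding angles and the included side are equal (Angle-Side-Angle).

ASA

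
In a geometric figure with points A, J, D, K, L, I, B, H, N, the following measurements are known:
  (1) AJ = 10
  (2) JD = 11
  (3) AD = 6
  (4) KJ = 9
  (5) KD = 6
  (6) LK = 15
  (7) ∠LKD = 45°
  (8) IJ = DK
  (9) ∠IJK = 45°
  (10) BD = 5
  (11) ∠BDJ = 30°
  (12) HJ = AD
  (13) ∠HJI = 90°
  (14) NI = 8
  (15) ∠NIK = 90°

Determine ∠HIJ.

From the given relations: IJ = DK = 6; HJ = AD = 6.
Step 1: By the law of cosines on triangle IJH: IH² = 6² + 6² − 2·6·6·cos(90°) = 72, so IH = 6·√2.
Step 2: By the inverse law of cosines on triangle HIJ: cos(∠HIJ) = ((6·√2)² + 6² − 6²) / (2·6·√2·6) = 72/101.82 = 0.7071, so ∠HIJ = 45°.

Therefore, the measure of angle ∠HIJ = 45°.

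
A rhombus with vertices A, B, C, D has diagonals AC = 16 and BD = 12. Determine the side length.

The diagonals of a rhombus bisect each other at right angles.
Half-diagonals: 16/2 = 8 and 12/2 = 6
side = sqrt(8^2 + 6^2)
side = sqrt(64 + 36)
side = sqrt(100) = 10

10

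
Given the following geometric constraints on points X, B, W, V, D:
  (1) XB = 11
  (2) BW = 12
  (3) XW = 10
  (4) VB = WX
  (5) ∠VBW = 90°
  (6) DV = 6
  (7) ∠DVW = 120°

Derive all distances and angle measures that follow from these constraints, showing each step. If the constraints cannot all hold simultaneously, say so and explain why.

The constraints are consistent.

From the given relations:
  VB = WX = 10

Step 1: From WB = 12, BV = 10, and ∠WBV = 90°, by the law of cosines:
  WV² = WB² + BV² - 2·WB·BV·cos(90°) = 144 + 100 - 0 = 244
  WV = 2·√61

Step 2: From XB = 11, XW = 10, BW = 12, by the inverse law of cosines:
  cos(∠BXW) = (XB² + XW² - BW²) / (2·XB·XW)
  ∠BXW = 69.51°

Step 3: From BW = 12, BX = 11, WX = 10, by the inverse law of cosines:
  cos(∠WBX) = (BW² + BX² - WX²) / (2·BW·BX)
  ∠WBX = 51.32°

Step 4: From WB = 12, WX = 10, BX = 11, by the inverse law of cosines:
  cos(∠BWX) = (WB² + WX² - BX²) / (2·WB·WX)
  ∠BWX = 59.17°

Step 5: From WV = 2·√61, VD = 6, and ∠WVD = 120°, by the law of cosines:
  WD² = WV² + VD² - 2·WV·VD·cos(120°) = 244 + 36 + 93.72 = 373.7
  WD ≈ 19.33

Step 6: From WB = 12, WV = 2·√61, BV = 10, by the inverse law of cosines:
  cos(∠BWV) = (WB² + WV² - BV²) / (2·WB·WV)
  ∠BWV = 39.81°

Step 7: From VB = 10, VW = 2·√61, BW = 12, by the inverse law of cosines:
  cos(∠BVW) = (VB² + VW² - BW²) / (2·VB·VW)
  ∠BVW = 50.19°

Step 8: From WD = 19.33, WV = 2·√61, DV = 6, by the inverse law of cosines:
  cos(∠DWV) = (WD² + WV² - DV²) / (2·WD·WV)
  ∠DWV = 15.59°

Step 9: From DV = 6, DW = 19.33, VW = 2·√61, by the inverse law of cosines:
  cos(∠VDW) = (DV² + DW² - VW²) / (2·DV·DW)
  ∠VDW = 44.41°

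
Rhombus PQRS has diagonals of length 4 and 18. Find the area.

Area of a rhombus = (d1 * d2) / 2
Area = (4 * 18) / 2
Area = 72 / 2
Area = 36

36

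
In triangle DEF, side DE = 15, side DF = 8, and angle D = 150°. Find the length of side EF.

When two sides and the included angle are known, the law of cosines gives the third side.
c^2 = a^2 + b^2 - 2ab cos(C) generalizes the Pythagorean theorem to non-right triangles.
Here: EF^2 = 225 + 64 - 240*(-sqrt(3)/2) = 120*sqrt(3) + 289
EF = sqrt(120*sqrt(3) + 289)

sqrt(120*sqrt(3) + 289)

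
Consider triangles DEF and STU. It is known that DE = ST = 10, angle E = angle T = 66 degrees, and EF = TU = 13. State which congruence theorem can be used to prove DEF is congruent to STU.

The given information matches SAS: Two pairs of corresponding sides and the included angle are equal (Side-Angle-Side).

SAS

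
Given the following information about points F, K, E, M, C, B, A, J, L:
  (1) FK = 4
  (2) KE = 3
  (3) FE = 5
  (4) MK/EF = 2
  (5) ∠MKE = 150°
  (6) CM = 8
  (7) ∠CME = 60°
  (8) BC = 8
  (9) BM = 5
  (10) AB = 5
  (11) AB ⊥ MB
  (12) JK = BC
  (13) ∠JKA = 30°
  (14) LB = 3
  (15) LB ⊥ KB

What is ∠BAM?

Step 1: By the law of cosines on triangle ABM: AM² = 5² + 5² − 2·5·5·cos(90°) = 50, so AM = 5·√2.
Step 2: By the inverse law of cosines on triangle BAM: cos(∠BAM) = (5² + (5·√2)² − 5²) / (2·5·5·√2) = 50/70.71 = 0.7071, so ∠BAM = 45°.

Therefore, the measure of angle ∠BAM = 45°.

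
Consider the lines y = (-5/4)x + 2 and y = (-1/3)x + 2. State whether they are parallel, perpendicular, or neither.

Slope of line 1: m1 = -5/4
Slope of line 2: m2 = -1/3
For parallel lines we need equal slopes: -5/4 != -1/3.
For perpendicular lines we need m1*m2 = -1: (-5/4)(-1/3) = 5/12 != -1.
Since neither condition holds, the lines are neither parallel nor perpendicular.

Neither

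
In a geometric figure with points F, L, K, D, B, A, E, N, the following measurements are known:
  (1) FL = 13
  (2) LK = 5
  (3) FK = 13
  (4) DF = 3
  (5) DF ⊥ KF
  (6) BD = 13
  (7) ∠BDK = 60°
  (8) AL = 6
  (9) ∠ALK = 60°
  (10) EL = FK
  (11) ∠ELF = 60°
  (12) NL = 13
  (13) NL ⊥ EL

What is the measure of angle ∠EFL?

From the given relations: EL = FK = 13.
Step 1: By the law of cosines on triangle FLE: FE² = 13² + 13² − 2·13·13·cos(60°) = 169, so FE = 13.
Step 2: By the inverse law of cosines on triangle EFL: cos(∠EFL) = (13² + 13² − 13²) / (2·13·13) = 169/338 = 0.5, so ∠EFL = 60°.

Therefore, the measure of angle ∠EFL = 60°.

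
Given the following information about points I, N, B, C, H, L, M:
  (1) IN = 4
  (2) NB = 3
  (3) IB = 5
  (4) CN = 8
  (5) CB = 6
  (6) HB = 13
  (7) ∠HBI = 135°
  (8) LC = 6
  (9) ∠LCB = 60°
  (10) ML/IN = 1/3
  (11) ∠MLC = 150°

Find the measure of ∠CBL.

Step 1: By the law of cosines on triangle BCL: BL² = 6² + 6² − 2·6·6·cos(60°) = 36, so BL = 6.
Step 2: By the inverse law of cosines on triangle CBL: cos(∠CBL) = (6² + 6² − 6²) / (2·6·6) = 36/72 = 0.5, so ∠CBL = 60°.

Therefore, the measure of angle ∠CBL = 60°.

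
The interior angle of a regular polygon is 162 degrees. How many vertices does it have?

Exterior angle = 180 - 162 = 18. n = 360 / 18 = 20.

20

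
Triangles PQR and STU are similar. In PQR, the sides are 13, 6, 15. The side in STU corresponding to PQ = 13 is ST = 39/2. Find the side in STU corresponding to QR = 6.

Similar triangles have proportional sides. Setting up the proportion:
ST / PQ = TU / QR
39/2 / 13 = TU / 6
TU = 6 * 39/2 / 13 = 9.

9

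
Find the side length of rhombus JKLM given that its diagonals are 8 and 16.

Half-diagonals are 4 and 8. side = sqrt(4^2 + 8^2) = sqrt(80) = 4*sqrt(5)

4*sqrt(5)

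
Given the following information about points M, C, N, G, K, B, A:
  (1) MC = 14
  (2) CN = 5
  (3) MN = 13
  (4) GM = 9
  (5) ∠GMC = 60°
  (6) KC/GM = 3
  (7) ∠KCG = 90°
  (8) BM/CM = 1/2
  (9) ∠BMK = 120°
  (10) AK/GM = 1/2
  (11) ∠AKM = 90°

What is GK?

From the given relations: KC = 3·GM = 3·9 = 27.
Step 1: By the law of cosines on triangle CMG: CG² = 14² + 9² − 2·14·9·cos(60°) = 151, so CG = √151.
Step 2: By the law of cosines on triangle GCK: GK² = √151² + 27² − 2·√151·27·cos(90°) = 880, so GK = 4·√55.

Therefore, the length of GK = 4·√55.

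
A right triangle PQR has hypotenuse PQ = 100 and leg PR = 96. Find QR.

Rearranging the Pythagorean theorem to solve for the unknown leg:
leg^2 = hypotenuse^2 - known_leg^2 = 10000 - 9216 = 784
leg = sqrt(784) = 28.

28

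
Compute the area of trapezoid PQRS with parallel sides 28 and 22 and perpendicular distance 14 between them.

Area of a trapezoid = (base1 + base2) * height / 2
Area = (28 + 22) * 14 / 2
Area = 50 * 14 / 2
Area = 700 / 2
Area = 350

350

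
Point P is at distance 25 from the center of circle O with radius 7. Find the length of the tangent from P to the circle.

Let T be the point of tangency. Then OT ⊥ PT (radius ⊥ tangent).
In right triangle OTP: OP² = OT² + PT²
25² = 7² + PT²
PT² = 576, PT = 24

24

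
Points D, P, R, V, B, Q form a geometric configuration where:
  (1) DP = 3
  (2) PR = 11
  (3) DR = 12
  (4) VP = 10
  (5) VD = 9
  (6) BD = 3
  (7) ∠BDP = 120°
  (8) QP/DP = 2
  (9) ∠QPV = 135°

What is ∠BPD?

Step 1: By the law of cosines on triangle PDB: PB² = 3² + 3² − 2·3·3·cos(120°) = 27, so PB = 3·√3.
Step 2: By the inverse law of cosines on triangle BPD: cos(∠BPD) = ((3·√3)² + 3² − 3²) / (2·3·√3·3) = 27/31.18 = 0.866, so ∠BPD = 30°.

Therefore, the measure of angle ∠BPD = 30°.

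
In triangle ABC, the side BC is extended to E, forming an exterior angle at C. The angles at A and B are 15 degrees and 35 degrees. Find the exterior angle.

Exterior angle = 15 + 35 = 50 degrees (exterior angle theorem).

50 degrees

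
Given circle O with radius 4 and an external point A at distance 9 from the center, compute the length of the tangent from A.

Let T be the point of tangency. Then OT ⊥ AT (radius ⊥ tangent).
In right triangle OTA: OA² = OT² + AT²
9² = 4² + AT²
AT² = 65, AT = sqrt(65)

sqrt(65)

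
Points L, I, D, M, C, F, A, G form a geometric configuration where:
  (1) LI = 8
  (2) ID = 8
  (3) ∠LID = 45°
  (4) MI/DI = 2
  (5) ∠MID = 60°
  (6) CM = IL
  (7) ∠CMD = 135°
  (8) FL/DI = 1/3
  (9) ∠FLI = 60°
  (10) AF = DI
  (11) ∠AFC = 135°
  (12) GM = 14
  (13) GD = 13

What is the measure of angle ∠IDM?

From the given relations: MI = 2·DI = 2·8 = 16.
Step 1: By the law of cosines on triangle DIM: DM² = 8² + 16² − 2·8·16·cos(60°) = 192, so DM = 8·√3.
Step 2: By the inverse law of cosines on triangle IDM: cos(∠IDM) = (8² + (8·√3)² − 16²) / (2·8·8·√3) = 0/221.7 = 0, so ∠IDM = 90°.

Therefore, the measure of angle ∠IDM = 90°.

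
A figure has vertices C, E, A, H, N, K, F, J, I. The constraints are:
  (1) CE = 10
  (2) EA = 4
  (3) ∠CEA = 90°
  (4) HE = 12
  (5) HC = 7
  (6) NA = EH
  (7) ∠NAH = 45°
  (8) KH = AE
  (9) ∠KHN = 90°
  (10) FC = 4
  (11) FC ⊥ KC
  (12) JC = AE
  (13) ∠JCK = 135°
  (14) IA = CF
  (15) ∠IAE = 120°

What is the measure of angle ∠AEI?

From the given relations: IA = CF = 4.
Step 1: By the law of cosines on triangle EAI: EI² = 4² + 4² − 2·4·4·cos(120°) = 48, so EI = 4·√3.
Step 2: By the inverse law of cosines on triangle AEI: cos(∠AEI) = (4² + (4·√3)² − 4²) / (2·4·4·√3) = 48/55.43 = 0.866, so ∠AEI = 30°.

Therefore, the measure of angle ∠AEI = 30°.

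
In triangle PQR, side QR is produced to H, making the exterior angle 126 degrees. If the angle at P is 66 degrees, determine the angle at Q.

The exterior angle theorem states that an exterior angle equals the sum of the two non-adjacent interior angles.
So 126 = 66 + angle Q, which gives angle Q = 126 - 66 = 60 degrees.

60 degrees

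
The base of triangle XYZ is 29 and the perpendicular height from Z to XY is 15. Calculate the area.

Area = (1/2)(29)(15) = 435/2

435/2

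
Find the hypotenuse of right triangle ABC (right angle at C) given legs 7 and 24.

By the Pythagorean theorem: AB^2 = AC^2 + BC^2
AB^2 = 7^2 + 24^2 = 49 + 576 = 625
AB = sqrt(625) = 25

25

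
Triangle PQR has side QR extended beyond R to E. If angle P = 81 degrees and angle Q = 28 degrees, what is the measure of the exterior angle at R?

The interior angle at R is 180 - 81 - 28 = 71 degrees.
The exterior angle and interior angle at R are supplementary:
Exterior angle = 180 - 71 = 109 degrees.

109 degrees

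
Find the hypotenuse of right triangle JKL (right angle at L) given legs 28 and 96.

JK = sqrt(28^2 + 96^2) = sqrt(10000) = 100

100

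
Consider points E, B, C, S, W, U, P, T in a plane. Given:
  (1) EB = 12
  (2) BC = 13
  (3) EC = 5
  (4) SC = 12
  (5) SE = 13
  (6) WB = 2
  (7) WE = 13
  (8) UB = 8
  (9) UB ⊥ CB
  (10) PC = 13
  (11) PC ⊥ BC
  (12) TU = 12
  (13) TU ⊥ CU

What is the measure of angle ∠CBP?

Step 1: By the law of cosines on triangle BCP: BP² = 13² + 13² − 2·13·13·cos(90°) = 338, so BP = 13·√2.
Step 2: By the inverse law of cosines on triangle CBP: cos(∠CBP) = (13² + (13·√2)² − 13²) / (2·13·13·√2) = 338/478 = 0.7071, so ∠CBP = 45°.

Therefore, the measure of angle ∠CBP = 45°.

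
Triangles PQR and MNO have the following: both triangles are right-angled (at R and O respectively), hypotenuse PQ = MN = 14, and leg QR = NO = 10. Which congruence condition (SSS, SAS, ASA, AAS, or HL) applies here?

Consider the given information: both triangles are right-angled (at R and O respectively), hypotenuse PQ = MN = 14, and leg QR = NO = 10
This is not SAS or ASA: SAS requires two sides and the included angle between them. ASA requires two angles and the side between them.
The correct criterion is HL. The hypotenuse and one leg of two right triangles are equal (Hypotenuse-Leg).

HL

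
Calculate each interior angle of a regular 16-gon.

Each interior angle of a regular n-gon is (n - 2) * 180 / n.
For n = 16: (16 - 2) * 180 / 16 = 2520/16 = 315/2 degrees.

315/2 degrees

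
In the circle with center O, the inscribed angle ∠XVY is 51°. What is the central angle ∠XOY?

By the inscribed angle theorem, the central angle is twice the inscribed angle.
Central angle = 2 × 51° = 102°

102°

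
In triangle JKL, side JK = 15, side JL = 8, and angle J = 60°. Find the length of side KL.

Law of cosines: KL^2 = 15^2 + 8^2 - 2(15)(8)cos(60°) = 169, so KL = 13.

13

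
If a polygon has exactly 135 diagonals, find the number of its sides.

Using d = n(n - 3)/2, we solve 135 = n(n - 3)/2.
So n(n - 3) = 270.
Testing n = 18: 18 * 15 = 270 = 270. Correct.
The polygon has 18 sides.

18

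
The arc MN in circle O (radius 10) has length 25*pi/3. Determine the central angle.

Arc length L = 2πr × θ/360, so θ = 360L / (2πr).
θ = 360 × 25*pi/3 / (2π × 10)
θ = 150°
θ = 150°

150°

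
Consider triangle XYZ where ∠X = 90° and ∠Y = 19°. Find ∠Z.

Let angle Z = x. Then 90 + 19 + x = 180.
x = 180 - 109 = 71 degrees.

71 degrees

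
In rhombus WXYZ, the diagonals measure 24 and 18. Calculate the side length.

Half-diagonals are 12 and 9. side = sqrt(12^2 + 9^2) = sqrt(225) = 15

15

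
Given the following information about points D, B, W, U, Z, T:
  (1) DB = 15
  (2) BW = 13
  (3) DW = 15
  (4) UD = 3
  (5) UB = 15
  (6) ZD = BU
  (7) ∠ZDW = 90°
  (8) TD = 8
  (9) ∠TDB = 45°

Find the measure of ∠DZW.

From the given relations: ZD = BU = 15.
Step 1: By the law of cosines on triangle ZDW: ZW² = 15² + 15² − 2·15·15·cos(90°) = 450, so ZW = 15·√2.
Step 2: By the inverse law of cosines on triangle DZW: cos(∠DZW) = (15² + (15·√2)² − 15²) / (2·15·15·√2) = 450/636.4 = 0.7071, so ∠DZW = 45°.

Therefore, the measure of angle ∠DZW = 45°.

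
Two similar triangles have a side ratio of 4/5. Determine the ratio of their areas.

Area ratio = (side ratio)^2 = (4/5)^2 = 16:25.

16:25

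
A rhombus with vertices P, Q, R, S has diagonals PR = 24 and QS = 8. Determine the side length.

In a rhombus, the diagonals bisect each other perpendicularly, creating four congruent right triangles.
Each triangle has legs 12 (half of 24) and 4 (half of 8).
The hypotenuse of each right triangle is a side of the rhombus:
side = sqrt(12^2 + 4^2) = sqrt(160) = 4*sqrt(10)

4*sqrt(10)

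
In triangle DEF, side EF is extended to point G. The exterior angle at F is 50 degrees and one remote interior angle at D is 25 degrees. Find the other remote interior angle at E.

The exterior angle theorem states that an exterior angle equals the sum of the two non-adjacent interior angles.
So 50 = 25 + angle E, which gives angle E = 50 - 25 = 25 degrees.

25 degrees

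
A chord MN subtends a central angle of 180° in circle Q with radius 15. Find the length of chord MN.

Drop a perpendicular from the center to the chord, bisecting both the chord and the central angle.
Each half-chord = r sin(θ/2) = 15 sin(90°).
The full chord = 2 × 15 × sin(90°) = 30.

30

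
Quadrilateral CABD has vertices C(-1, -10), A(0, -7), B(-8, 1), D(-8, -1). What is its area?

The Shoelace formula works by pairing each vertex with the next (cycling back to the first).
For each pair, compute x_i*y_(i+1) - x_(i+1)*y_i:
  (-1*-7 - 0*-10) = 7
  (0*1 - -8*-7) = -56
  (-8*-1 - -8*1) = 16
  (-8*-10 - -1*-1) = 79
Taking half the absolute value of the total: Area = (1/2)(46) = 23.

23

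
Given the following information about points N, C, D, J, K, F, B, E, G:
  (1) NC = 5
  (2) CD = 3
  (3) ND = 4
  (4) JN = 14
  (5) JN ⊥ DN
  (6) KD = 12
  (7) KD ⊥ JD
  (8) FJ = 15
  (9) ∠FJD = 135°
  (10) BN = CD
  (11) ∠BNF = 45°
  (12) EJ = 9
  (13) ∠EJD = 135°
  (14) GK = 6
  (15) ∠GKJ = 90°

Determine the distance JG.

Step 1: By the law of cosines on triangle JND: JD² = 14² + 4² − 2·14·4·cos(90°) = 212, so JD = 2·√53.
Step 2: By the law of cosines on triangle JDK: JK² = (2·√53)² + 12² − 2·2·√53·12·cos(90°) = 356, so JK = 2·√89.
Step 3: By the law of cosines on triangle JKG: JG² = (2·√89)² + 6² − 2·2·√89·6·cos(90°) = 392, so JG = 14·√2.

Therefore, the length of JG = 14·√2.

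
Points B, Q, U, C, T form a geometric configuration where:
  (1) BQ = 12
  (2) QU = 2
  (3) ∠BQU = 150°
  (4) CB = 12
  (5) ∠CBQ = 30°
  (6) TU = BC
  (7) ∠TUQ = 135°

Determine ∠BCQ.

Step 1: By the law of cosines on triangle CBQ: CQ² = 12² + 12² − 2·12·12·cos(30°) = 38.58, so CQ ≈ 6.21.
Step 2: By the inverse law of cosines on triangle BCQ: cos(∠BCQ) = (12² + 6.21² − 12²) / (2·12·6.21) = 38.58/149.08 = 0.2588, so ∠BCQ = 75°.

Therefore, the measure of angle ∠BCQ = 75°.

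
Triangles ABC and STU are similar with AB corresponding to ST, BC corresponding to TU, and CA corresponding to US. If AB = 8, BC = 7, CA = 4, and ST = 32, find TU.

k = 32/8 = 4. TU = 4 * 7 = 28.

28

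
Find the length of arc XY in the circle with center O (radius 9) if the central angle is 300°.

Arc length = 2πr × θ/360
= 2π × 9 × 5/6
= 15*pi

15*pi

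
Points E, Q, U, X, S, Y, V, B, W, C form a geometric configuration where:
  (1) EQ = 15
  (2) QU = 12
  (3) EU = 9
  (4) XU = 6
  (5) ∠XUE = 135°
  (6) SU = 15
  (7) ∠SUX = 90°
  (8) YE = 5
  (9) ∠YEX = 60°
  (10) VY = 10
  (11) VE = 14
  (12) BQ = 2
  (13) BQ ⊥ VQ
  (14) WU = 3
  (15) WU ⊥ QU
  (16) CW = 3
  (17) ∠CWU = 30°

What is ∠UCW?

Step 1: By the law of cosines on triangle CWU: CU² = 3² + 3² − 2·3·3·cos(30°) = 2.41, so CU ≈ 1.55.
Step 2: By the inverse law of cosines on triangle UCW: cos(∠UCW) = (1.55² + 3² − 3²) / (2·1.55·3) = 2.41/9.32 = 0.2588, so ∠UCW = 75°.

Therefore, the measure of angle ∠UCW = 75°.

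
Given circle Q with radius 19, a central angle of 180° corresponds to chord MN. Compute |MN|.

Drop a perpendicular from the center to the chord, bisecting both the chord and the central angle.
Each half-chord = r sin(θ/2) = 19 sin(90°).
The full chord = 2 × 19 × sin(90°) = 38.

38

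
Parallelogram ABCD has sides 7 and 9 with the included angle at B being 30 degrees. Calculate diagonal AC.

The diagonal of a parallelogram can be found by treating two adjacent sides and the diagonal as a triangle.
Applying the law of cosines with sides 7, 9 and included angle 30°:
d^2 = 49 + 81 - 126*cos(30°) = 130 - 63*sqrt(3)
d = sqrt(130 - 63*sqrt(3))

sqrt(130 - 63*sqrt(3))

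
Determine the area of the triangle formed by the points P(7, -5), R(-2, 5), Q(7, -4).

Using the Shoelace formula for a triangle:
Area = (1/2)|x0(y1 - y2) + x1(y2 - y0) + x2(y0 - y1)|
Area = (1/2)|7(5 - -4) + -2(-4 - -5) + 7(-5 - 5)|
Area = (1/2)|63 + -2 + -70|
Area = (1/2)|-9|
Area = (1/2)(9)
Area = 9/2

9/2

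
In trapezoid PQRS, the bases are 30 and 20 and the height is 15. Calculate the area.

Area = (30 + 20) * 15 / 2 = 750 / 2 = 375

375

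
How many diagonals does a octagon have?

Total line segments between 8 vertices = C(8,2) = 28.
Subtract the 8 sides: 28 - 8 = 20 diagonals.

20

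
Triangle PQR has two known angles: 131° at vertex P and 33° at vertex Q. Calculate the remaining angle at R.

Let angle R = x. Then 131 + 33 + x = 180.
x = 180 - 164 = 16 degrees.

16 degrees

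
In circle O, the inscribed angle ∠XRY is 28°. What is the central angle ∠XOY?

Central angle = 2 × 28° = 56° (inscribed angle theorem).

56°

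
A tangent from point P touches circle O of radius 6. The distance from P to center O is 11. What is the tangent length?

tangent = √(d² - r²) = √(11² - 6²) = √(121 - 36) = √85 = sqrt(85)

sqrt(85)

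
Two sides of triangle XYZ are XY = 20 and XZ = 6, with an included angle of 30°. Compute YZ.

Law of cosines: YZ^2 = 20^2 + 6^2 - 2(20)(6)cos(30°) = 436 - 120*sqrt(3), so YZ = 2*sqrt(109 - 30*sqrt(3)).

2*sqrt(109 - 30*sqrt(3))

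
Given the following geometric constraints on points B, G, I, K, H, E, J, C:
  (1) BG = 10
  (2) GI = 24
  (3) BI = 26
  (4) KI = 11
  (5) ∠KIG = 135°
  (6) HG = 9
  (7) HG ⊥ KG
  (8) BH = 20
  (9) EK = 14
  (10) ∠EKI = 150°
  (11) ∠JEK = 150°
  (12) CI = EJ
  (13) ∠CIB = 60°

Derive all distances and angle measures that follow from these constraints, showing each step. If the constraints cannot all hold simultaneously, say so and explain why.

These constraints are not satisfiable: by the triangle inequality in triangle GBH, (1) BG = 10 and (6) HG = 9 force BH ≤ 10 + 9 = 19, but (8) says BH = 20. No planar figure meets all of them, so nothing further can be derived.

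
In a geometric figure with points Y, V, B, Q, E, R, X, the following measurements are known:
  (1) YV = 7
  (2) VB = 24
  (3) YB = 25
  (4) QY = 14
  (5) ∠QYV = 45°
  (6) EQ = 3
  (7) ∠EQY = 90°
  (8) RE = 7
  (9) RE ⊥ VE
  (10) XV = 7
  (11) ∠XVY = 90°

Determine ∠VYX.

Step 1: By the law of cosines on triangle YVX: YX² = 7² + 7² − 2·7·7·cos(90°) = 98, so YX = 7·√2.
Step 2: By the inverse law of cosines on triangle VYX: cos(∠VYX) = (7² + (7·√2)² − 7²) / (2·7·7·√2) = 98/138.59 = 0.7071, so ∠VYX = 45°.

Therefore, the measure of angle ∠VYX = 45°.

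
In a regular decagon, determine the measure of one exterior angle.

Each exterior angle of a regular n-gon is 360 / n.
For n = 10: 360 / 10 = 36 degrees.

36 degrees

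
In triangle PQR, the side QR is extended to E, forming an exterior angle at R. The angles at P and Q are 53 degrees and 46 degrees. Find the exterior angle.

The interior angle at R is 180 - 53 - 46 = 81 degrees.
The exterior angle and interior angle at R are supplementary:
Exterior angle = 180 - 81 = 99 degrees.

99 degrees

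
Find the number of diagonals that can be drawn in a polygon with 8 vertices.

The number of diagonals in an n-gon is n(n - 3)/2.
For n = 8: 8(8 - 3)/2 = 8 × 5 / 2 = 20.

20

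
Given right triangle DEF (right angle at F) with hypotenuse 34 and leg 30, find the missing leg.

Rearranging the Pythagorean theorem to solve for the unknown leg:
leg^2 = hypotenuse^2 - known_leg^2 = 1156 - 900 = 256
leg = sqrt(256) = 16.

16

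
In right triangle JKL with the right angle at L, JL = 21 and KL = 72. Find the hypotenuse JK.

In a right triangle, the square of the hypotenuse equals the sum of the squares of the two legs.
The legs are 21 and 72, so the hypotenuse = sqrt(441 + 5184) = sqrt(5625) = 75.

75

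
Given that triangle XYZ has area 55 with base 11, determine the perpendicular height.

Rearranging the area formula Area = (1/2) * base * height:
height = 2 * Area / base = 2 * 55 / 11 = 10.

10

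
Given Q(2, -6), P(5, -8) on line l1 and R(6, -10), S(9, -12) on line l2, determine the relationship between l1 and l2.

Slope of line 1: m1 = (-8 - -6)/(5 - 2) = -2/3 = -2/3
Slope of line 2: m2 = (-12 - -10)/(9 - 6) = -2/3 = -2/3
Two lines are parallel if and only if they have equal slopes (or both are vertical).
Here m1 = m2 = -2/3, confirming the lines are parallel.

Parallel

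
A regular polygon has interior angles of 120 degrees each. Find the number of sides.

Each interior angle of a regular n-gon is (n - 2) * 180 / n.
Setting this equal to 120:
(n - 2) * 180 / n = 120
Each exterior angle = 180 - 120 = 60 degrees.
Since exterior angles sum to 360: n = 360 / 60 = 6.

6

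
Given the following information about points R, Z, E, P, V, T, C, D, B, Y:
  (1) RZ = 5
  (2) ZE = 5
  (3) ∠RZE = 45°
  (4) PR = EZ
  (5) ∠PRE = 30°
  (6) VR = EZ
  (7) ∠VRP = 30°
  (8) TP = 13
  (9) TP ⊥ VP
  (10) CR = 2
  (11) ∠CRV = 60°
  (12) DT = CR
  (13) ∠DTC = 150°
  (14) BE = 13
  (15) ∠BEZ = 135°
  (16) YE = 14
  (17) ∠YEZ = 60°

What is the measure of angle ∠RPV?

From the given relations: PR = EZ = 5; VR = EZ = 5.
Step 1: By the law of cosines on triangle PRV: PV² = 5² + 5² − 2·5·5·cos(30°) = 6.7, so PV ≈ 2.59.
Step 2: By the inverse law of cosines on triangle RPV: cos(∠RPV) = (5² + 2.59² − 5²) / (2·5·2.59) = 6.7/25.88 = 0.2588, so ∠RPV = 75°.

Therefore, the measure of angle ∠RPV = 75°.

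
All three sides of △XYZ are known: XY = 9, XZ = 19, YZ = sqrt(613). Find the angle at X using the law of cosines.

cos(X) = (9² + 19² - (sqrt(613))²) / (2 × 9 × 19) = -1/2, so X = arccos(-1/2) = 120°.

120°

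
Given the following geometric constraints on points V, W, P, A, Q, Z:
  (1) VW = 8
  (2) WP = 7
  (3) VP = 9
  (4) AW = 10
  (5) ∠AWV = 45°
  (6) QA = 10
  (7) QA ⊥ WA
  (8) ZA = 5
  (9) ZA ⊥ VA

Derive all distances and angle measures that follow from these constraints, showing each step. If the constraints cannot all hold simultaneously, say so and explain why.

The constraints are consistent.

Step 1: From VW = 8, WA = 10, and ∠VWA = 45°, by the law of cosines:
  VA² = VW² + WA² - 2·VW·WA·cos(45°) = 64 + 100 - 113.1 = 50.86
  VA ≈ 7.13

Step 2: From WA = 10, AQ = 10, and ∠WAQ = 90°, by the law of cosines:
  WQ² = WA² + AQ² - 2·WA·AQ·cos(90°) = 100 + 100 - 0 = 200
  WQ = 10·√2

Step 3: From VP = 9, VW = 8, PW = 7, by the inverse law of cosines:
  cos(∠PVW) = (VP² + VW² - PW²) / (2·VP·VW)
  ∠PVW = 48.19°

Step 4: From WP = 7, WV = 8, PV = 9, by the inverse law of cosines:
  cos(∠PWV) = (WP² + WV² - PV²) / (2·WP·WV)
  ∠PWV = 73.4°

Step 5: From PV = 9, PW = 7, VW = 8, by the inverse law of cosines:
  cos(∠VPW) = (PV² + PW² - VW²) / (2·PV·PW)
  ∠VPW = 58.41°

Step 6: From VA = 7.13, AZ = 5, and ∠VAZ = 90°, by the law of cosines:
  VZ² = VA² + AZ² - 2·VA·AZ·cos(90°) = 50.86 + 25 - 0 = 75.86
  VZ ≈ 8.71

Step 7: From VA = 7.13, VW = 8, AW = 10, by the inverse law of cosines:
  cos(∠AVW) = (VA² + VW² - AW²) / (2·VA·VW)
  ∠AVW = 82.52°

Step 8: From WA = 10, WQ = 10·√2, AQ = 10, by the inverse law of cosines:
  cos(∠AWQ) = (WA² + WQ² - AQ²) / (2·WA·WQ)
  ∠AWQ = 45°

Step 9: From AV = 7.13, AW = 10, VW = 8, by the inverse law of cosines:
  cos(∠VAW) = (AV² + AW² - VW²) / (2·AV·AW)
  ∠VAW = 52.48°

Step 10: From QA = 10, QW = 10·√2, AW = 10, by the inverse law of cosines:
  cos(∠AQW) = (QA² + QW² - AW²) / (2·QA·QW)
  ∠AQW = 45°

Step 11: From VA = 7.13, VZ = 8.71, AZ = 5, by the inverse law of cosines:
  cos(∠AVZ) = (VA² + VZ² - AZ²) / (2·VA·VZ)
  ∠AVZ = 35.03°

Step 12: From ZA = 5, ZV = 8.71, AV = 7.13, by the inverse law of cosines:
  cos(∠AZV) = (ZA² + ZV² - AV²) / (2·ZA·ZV)
  ∠AZV = 54.97°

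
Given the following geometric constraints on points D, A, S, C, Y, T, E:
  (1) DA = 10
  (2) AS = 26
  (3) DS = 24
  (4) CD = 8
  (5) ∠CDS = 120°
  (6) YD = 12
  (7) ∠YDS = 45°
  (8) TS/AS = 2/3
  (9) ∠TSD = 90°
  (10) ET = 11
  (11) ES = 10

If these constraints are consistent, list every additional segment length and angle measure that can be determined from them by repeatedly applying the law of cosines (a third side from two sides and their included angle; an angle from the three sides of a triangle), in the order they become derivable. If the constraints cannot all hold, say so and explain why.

The constraints are consistent. Derivable facts, in order:
After 1 step:
- DT ≈ 29.6
- SC = 8·√13
- SY ≈ 17.68
- ∠ADS = 90°
- ∠ASD = 22.62°
- ∠DAS = 67.38°
- ∠EST = 36.28°
- ∠ETS = 32.55°
- ∠SET = 111.17°
After 2 steps:
- ∠CSD = 13.9°
- ∠DCS = 46.1°
- ∠DSY = 28.68°
- ∠DTS = 54.16°
- ∠DYS = 106.32°
- ∠SDT = 35.84°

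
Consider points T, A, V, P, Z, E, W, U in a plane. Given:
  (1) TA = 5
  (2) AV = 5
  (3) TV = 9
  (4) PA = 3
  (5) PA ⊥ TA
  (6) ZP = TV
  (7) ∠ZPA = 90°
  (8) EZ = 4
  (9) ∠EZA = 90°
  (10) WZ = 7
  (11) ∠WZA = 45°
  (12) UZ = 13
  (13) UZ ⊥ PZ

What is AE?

From the given relations: ZP = TV = 9.
Step 1: By the law of cosines on triangle ZPA: ZA² = 9² + 3² − 2·9·3·cos(90°) = 90, so ZA = 3·√10.
Step 2: By the law of cosines on triangle AZE: AE² = (3·√10)² + 4² − 2·3·√10·4·cos(90°) = 106, so AE = √106.

Therefore, the length of AE = √106.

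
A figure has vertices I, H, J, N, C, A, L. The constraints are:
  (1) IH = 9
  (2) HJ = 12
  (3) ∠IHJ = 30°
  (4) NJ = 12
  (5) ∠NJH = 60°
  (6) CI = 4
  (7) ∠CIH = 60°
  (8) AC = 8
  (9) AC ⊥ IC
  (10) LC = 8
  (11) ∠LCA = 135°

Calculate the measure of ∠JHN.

Step 1: By the law of cosines on triangle HJN: HN² = 12² + 12² − 2·12·12·cos(60°) = 144, so HN = 12.
Step 2: By the inverse law of cosines on triangle JHN: cos(∠JHN) = (12² + 12² − 12²) / (2·12·12) = 144/288 = 0.5, so ∠JHN = 60°.

Therefore, the measure of angle ∠JHN = 60°.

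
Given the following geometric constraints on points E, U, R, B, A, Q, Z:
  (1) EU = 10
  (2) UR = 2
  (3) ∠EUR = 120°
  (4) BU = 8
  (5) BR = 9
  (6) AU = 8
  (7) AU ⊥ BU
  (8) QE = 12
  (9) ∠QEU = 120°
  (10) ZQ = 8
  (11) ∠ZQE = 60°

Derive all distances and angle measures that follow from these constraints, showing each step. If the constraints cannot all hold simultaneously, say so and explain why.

The constraints are consistent.

Step 1: From EU = 10, UR = 2, and ∠EUR = 120°, by the law of cosines:
  ER² = EU² + UR² - 2·EU·UR·cos(120°) = 100 + 4 + 20 = 124
  ER = 2·√31

Step 2: From EQ = 12, QZ = 8, and ∠EQZ = 60°, by the law of cosines:
  EZ² = EQ² + QZ² - 2·EQ·QZ·cos(60°) = 144 + 64 - 96 = 112
  EZ = 4·√7

Step 3: From UE = 10, EQ = 12, and ∠UEQ = 120°, by the law of cosines:
  UQ² = UE² + EQ² - 2·UE·EQ·cos(120°) = 100 + 144 + 120 = 364
  UQ = 2·√91

Step 4: From BU = 8, UA = 8, and ∠BUA = 90°, by the law of cosines:
  BA² = BU² + UA² - 2·BU·UA·cos(90°) = 64 + 64 - 0 = 128
  BA = 8·√2

Step 5: From UB = 8, UR = 2, BR = 9, by the inverse law of cosines:
  cos(∠BUR) = (UB² + UR² - BR²) / (2·UB·UR)
  ∠BUR = 113.97°

Step 6: From RB = 9, RU = 2, BU = 8, by the inverse law of cosines:
  cos(∠BRU) = (RB² + RU² - BU²) / (2·RB·RU)
  ∠BRU = 54.31°

Step 7: From BR = 9, BU = 8, RU = 2, by the inverse law of cosines:
  cos(∠RBU) = (BR² + BU² - RU²) / (2·BR·BU)
  ∠RBU = 11.72°

Step 8: From EQ = 12, EZ = 4·√7, QZ = 8, by the inverse law of cosines:
  cos(∠QEZ) = (EQ² + EZ² - QZ²) / (2·EQ·EZ)
  ∠QEZ = 40.89°

Step 9: From ER = 2·√31, EU = 10, RU = 2, by the inverse law of cosines:
  cos(∠REU) = (ER² + EU² - RU²) / (2·ER·EU)
  ∠REU = 8.95°

Step 10: From UE = 10, UQ = 2·√91, EQ = 12, by the inverse law of cosines:
  cos(∠EUQ) = (UE² + UQ² - EQ²) / (2·UE·UQ)
  ∠EUQ = 33°

Step 11: From RE = 2·√31, RU = 2, EU = 10, by the inverse law of cosines:
  cos(∠ERU) = (RE² + RU² - EU²) / (2·RE·RU)
  ∠ERU = 51.05°

Step 12: From BA = 8·√2, BU = 8, AU = 8, by the inverse law of cosines:
  cos(∠ABU) = (BA² + BU² - AU²) / (2·BA·BU)
  ∠ABU = 45°

Step 13: From AB = 8·√2, AU = 8, BU = 8, by the inverse law of cosines:
  cos(∠BAU) = (AB² + AU² - BU²) / (2·AB·AU)
  ∠BAU = 45°

Step 14: From QE = 12, QU = 2·√91, EU = 10, by the inverse law of cosines:
  cos(∠EQU) = (QE² + QU² - EU²) / (2·QE·QU)
  ∠EQU = 27°

Step 15: From ZE = 4·√7, ZQ = 8, EQ = 12, by the inverse law of cosines:
  cos(∠EZQ) = (ZE² + ZQ² - EQ²) / (2·ZE·ZQ)
  ∠EZQ = 79.11°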